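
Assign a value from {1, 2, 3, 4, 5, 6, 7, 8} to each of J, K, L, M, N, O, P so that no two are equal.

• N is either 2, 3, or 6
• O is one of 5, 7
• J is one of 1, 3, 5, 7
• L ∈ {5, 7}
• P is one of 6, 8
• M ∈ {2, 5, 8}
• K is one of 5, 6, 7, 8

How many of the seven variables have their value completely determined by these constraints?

3

Among the 7 variables, 1 fits only J (and all 7 values in {1, 2, 3, 5, 6, 7, 8} must be used), so J = 1.
The 6 still-open variables together cover exactly {2, 3, 5, 6, 7, 8} — 6 values for 6 variables — and 3 appears only in N's list, so N = 3.
The 5 still-open variables draw from only 5 values {2, 5, 6, 7, 8}, so each is used; only M can be 2, hence M = 2.
L and O share exactly the 2 values {5, 7}; by pigeonhole those values go to them, so strike 5, 7 from K.
Determined: J=1, M=2, N=3. The other variables each still have more than one consistent value. That makes 3.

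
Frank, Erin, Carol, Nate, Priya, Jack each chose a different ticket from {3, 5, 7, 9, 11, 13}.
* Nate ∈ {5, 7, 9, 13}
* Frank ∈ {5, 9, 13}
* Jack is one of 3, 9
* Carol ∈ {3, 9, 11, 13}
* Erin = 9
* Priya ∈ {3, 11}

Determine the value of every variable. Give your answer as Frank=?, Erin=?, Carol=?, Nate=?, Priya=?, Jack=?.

Erin has just one choice, so Erin = 9. Remove 9 from Frank, Carol, Nate, Jack.
Jack's domain is down to {3}, so Jack = 3. So Carol, Priya can't be 3.
Priya's domain is down to {11}, so Priya = 11. So Carol can't be 11.
Carol has just one choice, so Carol = 13. Remove 13 from Frank, Nate.
Frank's domain is down to {5}, so Frank = 5. Eliminate 5 elsewhere: Nate.
Nate has just one choice, so Nate = 7.

Frank=5, Erin=9, Carol=13, Nate=7, Priya=11, Jack=3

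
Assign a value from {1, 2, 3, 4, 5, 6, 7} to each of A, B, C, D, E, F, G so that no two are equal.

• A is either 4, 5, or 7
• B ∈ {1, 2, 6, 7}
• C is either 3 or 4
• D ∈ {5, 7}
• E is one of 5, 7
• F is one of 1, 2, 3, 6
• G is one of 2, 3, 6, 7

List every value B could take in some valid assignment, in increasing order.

1, 2, 6

D and E share exactly the 2 values {5, 7}; by pigeonhole those values go to them, so strike 5, 7 from A, B, G.
A's domain is down to {4}, so A = 4. Eliminate 4 elsewhere: C.
That leaves C = 3. Eliminate 3 elsewhere: F, G.
No further eliminations apply; B can still be any of 1, 2, 6.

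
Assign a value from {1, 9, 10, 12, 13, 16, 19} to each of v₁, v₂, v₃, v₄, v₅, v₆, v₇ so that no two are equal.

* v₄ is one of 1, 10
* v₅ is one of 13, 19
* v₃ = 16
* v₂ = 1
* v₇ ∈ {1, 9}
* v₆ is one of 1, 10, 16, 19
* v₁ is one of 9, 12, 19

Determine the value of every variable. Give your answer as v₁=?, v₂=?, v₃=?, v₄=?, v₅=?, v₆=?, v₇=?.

v₁=12, v₂=1, v₃=16, v₄=10, v₅=13, v₆=19, v₇=9

v₂'s domain is down to {1}, so v₂ = 1. Remove 1 from v₄, v₆, v₇.
v₃'s domain is down to {16}, so v₃ = 16. So v₆ can't be 16.
v₄ has just one choice, so v₄ = 10. So v₆ can't be 10.
v₆ must be 19 (only option left). Remove 19 from v₁, v₅.
v₇'s domain is down to {9}, so v₇ = 9. Eliminate 9 elsewhere: v₁.
v₁'s domain is down to {12}, so v₁ = 12.
v₅'s domain is down to {13}, so v₅ = 13.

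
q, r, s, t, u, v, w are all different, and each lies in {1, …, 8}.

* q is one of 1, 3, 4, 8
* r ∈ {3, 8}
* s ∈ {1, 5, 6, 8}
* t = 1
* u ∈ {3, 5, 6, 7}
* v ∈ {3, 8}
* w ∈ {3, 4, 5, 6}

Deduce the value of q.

t's domain is down to {1}, so t = 1. Remove 1 from q, s.
The 6 still-open variables draw from only 6 values {3, 4, 5, 6, 7, 8}, so each is used; only u can be 7, hence u = 7.
r and v between them cover only {3, 8} — a naked pair. Remove those values from q, s, w.
So q = 4.

4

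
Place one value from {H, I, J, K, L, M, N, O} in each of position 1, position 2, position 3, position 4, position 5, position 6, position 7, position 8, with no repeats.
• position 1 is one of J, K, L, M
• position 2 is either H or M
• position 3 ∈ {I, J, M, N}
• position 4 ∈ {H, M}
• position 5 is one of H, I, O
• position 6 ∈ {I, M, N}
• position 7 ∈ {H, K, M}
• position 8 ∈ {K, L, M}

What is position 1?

The 8 variables draw from only 8 values {H, I, J, K, L, M, N, O}, so each is used; only position 5 can be O, hence position 5 = O.
The 2 variables position 2 and position 4 are confined to {H, M}, which locks those values in; drop them from position 1, position 3, position 6, position 7, position 8.
position 7's domain is down to {K}, so position 7 = K. So position 1, position 8 can't be K.
That leaves position 8 = L. Strike L from position 1.
So position 1 = J.

J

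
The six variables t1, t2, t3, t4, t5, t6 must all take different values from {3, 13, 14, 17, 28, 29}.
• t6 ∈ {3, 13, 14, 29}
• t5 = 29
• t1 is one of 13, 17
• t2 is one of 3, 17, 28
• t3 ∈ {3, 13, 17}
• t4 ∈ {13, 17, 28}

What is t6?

14

t5 has just one choice, so t5 = 29. Eliminate 29 elsewhere: t6.
The 5 still-open variables draw from only 5 values {3, 13, 14, 17, 28}, so each is used; only t6 can be 14, hence t6 = 14.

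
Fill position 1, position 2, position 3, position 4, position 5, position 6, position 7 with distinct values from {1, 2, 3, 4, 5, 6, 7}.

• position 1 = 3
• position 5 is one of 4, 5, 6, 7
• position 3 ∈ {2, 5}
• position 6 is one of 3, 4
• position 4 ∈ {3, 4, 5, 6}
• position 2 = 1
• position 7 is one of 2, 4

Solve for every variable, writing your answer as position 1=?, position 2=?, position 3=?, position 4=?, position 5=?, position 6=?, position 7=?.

position 1=3, position 2=1, position 3=5, position 4=6, position 5=7, position 6=4, position 7=2

position 1 has just one choice, so position 1 = 3. Strike 3 from position 4, position 6.
position 2 has just one choice, so position 2 = 1.
position 6 must be 4 (only option left). Eliminate 4 elsewhere: position 4, position 5, position 7.
That leaves position 7 = 2. So position 3 can't be 2.
That leaves position 3 = 5. So position 4, position 5 can't be 5.
position 4 must be 6 (only option left). Remove 6 from position 5.
That leaves position 5 = 7.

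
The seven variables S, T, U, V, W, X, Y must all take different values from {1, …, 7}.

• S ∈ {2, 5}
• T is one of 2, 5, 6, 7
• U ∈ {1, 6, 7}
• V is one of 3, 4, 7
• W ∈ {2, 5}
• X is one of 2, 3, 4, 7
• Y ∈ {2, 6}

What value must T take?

Among the 7 variables, 1 fits only U (and all 7 values in {1, 2, 3, 4, 5, 6, 7} must be used), so U = 1.
The 2 variables S and W are confined to {2, 5}, which locks those values in; drop them from T, X, Y.
Y's domain is down to {6}, so Y = 6. Remove 6 from T.
So T = 7.

7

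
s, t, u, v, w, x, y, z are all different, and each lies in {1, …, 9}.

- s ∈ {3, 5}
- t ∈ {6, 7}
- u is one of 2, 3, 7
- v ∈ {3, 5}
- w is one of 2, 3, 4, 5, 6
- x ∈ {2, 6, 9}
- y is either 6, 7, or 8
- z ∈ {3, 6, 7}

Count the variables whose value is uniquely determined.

Among the 8 variables, 4 fits only w (and all 8 values in {2, 3, 4, 5, 6, 7, 8, 9} must be used), so w = 4.
The 7 still-open variables together cover exactly {2, 3, 5, 6, 7, 8, 9} — 7 values for 7 variables — and 8 appears only in y's list, so y = 8.
The 6 still-open variables together cover exactly {2, 3, 5, 6, 7, 9} — 6 values for 6 variables — and 9 appears only in x's list, so x = 9.
The 5 still-open variables draw from only 5 values {2, 3, 5, 6, 7}, so each is used; only u can be 2, hence u = 2.
s and v share exactly the 2 values {3, 5}; by pigeonhole those values go to them, so strike 3, 5 from z.
Determined: u=2, w=4, x=9, y=8. The other variables each still have more than one consistent value. That makes 4.

4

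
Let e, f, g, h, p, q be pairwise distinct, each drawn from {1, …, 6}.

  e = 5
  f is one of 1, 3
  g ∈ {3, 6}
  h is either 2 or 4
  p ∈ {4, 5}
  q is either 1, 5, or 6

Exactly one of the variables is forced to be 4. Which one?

e's domain is down to {5}, so e = 5. Remove 5 from p, q.
So 4 goes to p.

p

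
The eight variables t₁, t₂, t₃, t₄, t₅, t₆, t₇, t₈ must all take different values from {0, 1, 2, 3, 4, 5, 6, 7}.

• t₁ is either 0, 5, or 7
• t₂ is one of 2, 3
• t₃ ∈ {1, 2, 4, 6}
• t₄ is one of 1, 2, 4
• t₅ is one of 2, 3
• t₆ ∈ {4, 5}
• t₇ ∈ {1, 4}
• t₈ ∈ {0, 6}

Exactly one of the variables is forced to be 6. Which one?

Among the 8 variables, 7 fits only t₁ (and all 8 values in {0, 1, 2, 3, 4, 5, 6, 7} must be used), so t₁ = 7.
The 7 still-open variables together cover exactly {0, 1, 2, 3, 4, 5, 6} — 7 values for 7 variables — and 0 appears only in t₈'s list, so t₈ = 0.
Among the 6 still-open variables, 5 fits only t₆ (and all 6 values in {1, 2, 3, 4, 5, 6} must be used), so t₆ = 5.
The 5 still-open variables together cover exactly {1, 2, 3, 4, 6} — 5 values for 5 variables — and 6 appears only in t₃'s list, so t₃ = 6.

t₃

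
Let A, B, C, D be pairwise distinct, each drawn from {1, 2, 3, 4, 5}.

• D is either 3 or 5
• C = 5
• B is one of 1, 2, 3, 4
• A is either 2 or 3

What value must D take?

C must be 5 (only option left). Strike 5 from D.
So D = 3.

3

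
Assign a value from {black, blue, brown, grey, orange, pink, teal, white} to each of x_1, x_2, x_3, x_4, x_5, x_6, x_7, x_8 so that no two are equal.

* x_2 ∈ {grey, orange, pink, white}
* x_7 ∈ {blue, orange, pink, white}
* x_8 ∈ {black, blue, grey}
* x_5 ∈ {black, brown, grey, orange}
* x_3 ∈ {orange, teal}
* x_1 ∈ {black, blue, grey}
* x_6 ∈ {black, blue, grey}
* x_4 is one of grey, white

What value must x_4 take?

The 8 variables draw from only 8 values {black, blue, brown, grey, orange, pink, teal, white}, so each is used; only x_5 can be brown, hence x_5 = brown.
The 7 still-open variables together cover exactly {black, blue, grey, orange, pink, teal, white} — 7 values for 7 variables — and teal appears only in x_3's list, so x_3 = teal.
x_1, x_6, x_8 between them cover only {black, blue, grey} — a naked triple. Remove those values from x_2, x_4, x_7.
So x_4 = white.

white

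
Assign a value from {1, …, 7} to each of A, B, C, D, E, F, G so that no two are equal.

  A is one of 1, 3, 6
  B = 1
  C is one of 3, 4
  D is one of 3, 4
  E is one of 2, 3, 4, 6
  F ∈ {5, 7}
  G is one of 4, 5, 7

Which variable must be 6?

A

B must be 1 (only option left). Strike 1 from A.
The 6 still-open variables draw from only 6 values {2, 3, 4, 5, 6, 7}, so each is used; only E can be 2, hence E = 2.
The 5 still-open variables together cover exactly {3, 4, 5, 6, 7} — 5 values for 5 variables — and 6 appears only in A's list, so A = 6.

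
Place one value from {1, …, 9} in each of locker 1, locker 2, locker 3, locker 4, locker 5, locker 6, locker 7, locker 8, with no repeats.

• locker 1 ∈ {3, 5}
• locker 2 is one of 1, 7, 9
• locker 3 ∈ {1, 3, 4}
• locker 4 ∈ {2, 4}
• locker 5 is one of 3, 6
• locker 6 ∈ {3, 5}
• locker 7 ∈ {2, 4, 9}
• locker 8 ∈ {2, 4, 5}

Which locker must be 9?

The 8 variables draw from only 8 values {1, 2, 3, 4, 5, 6, 7, 9}, so each is used; only locker 5 can be 6, hence locker 5 = 6.
The 7 still-open variables draw from only 7 values {1, 2, 3, 4, 5, 7, 9}, so each is used; only locker 2 can be 7, hence locker 2 = 7.
The 6 still-open variables together cover exactly {1, 2, 3, 4, 5, 9} — 6 values for 6 variables — and 1 appears only in locker 3's list, so locker 3 = 1.
The 5 still-open variables draw from only 5 values {2, 3, 4, 5, 9}, so each is used; only locker 7 can be 9, hence locker 7 = 9.

locker 7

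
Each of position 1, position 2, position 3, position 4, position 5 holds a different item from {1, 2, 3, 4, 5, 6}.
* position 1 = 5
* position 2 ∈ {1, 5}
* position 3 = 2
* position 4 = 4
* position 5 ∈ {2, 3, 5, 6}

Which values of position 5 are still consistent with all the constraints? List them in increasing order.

3, 6

position 1's domain is down to {5}, so position 1 = 5. So position 2, position 5 can't be 5.
position 2's domain is down to {1}, so position 2 = 1.
That leaves position 3 = 2. Remove 2 from position 5.
position 4 has just one choice, so position 4 = 4.
No further eliminations apply; position 5 can still be any of 3, 6.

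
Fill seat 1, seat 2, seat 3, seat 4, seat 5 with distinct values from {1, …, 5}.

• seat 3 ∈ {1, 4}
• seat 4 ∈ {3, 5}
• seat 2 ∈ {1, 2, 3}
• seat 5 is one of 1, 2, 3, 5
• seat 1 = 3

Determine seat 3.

4

seat 1 must be 3 (only option left). Strike 3 from seat 2, seat 4, seat 5.
seat 4 must be 5 (only option left). Remove 5 from seat 5.
Among the 3 still-open variables, 4 fits only seat 3 (and all 3 values in {1, 2, 4} must be used), so seat 3 = 4.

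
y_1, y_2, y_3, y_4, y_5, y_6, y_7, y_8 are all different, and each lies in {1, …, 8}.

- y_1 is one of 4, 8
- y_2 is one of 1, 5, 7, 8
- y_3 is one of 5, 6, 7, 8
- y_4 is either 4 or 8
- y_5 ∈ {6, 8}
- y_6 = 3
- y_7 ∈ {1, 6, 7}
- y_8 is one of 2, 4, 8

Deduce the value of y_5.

6

y_6 has just one choice, so y_6 = 3.
Among the 7 still-open variables, 2 fits only y_8 (and all 7 values in {1, 2, 4, 5, 6, 7, 8} must be used), so y_8 = 2.
y_1 and y_4 share exactly the 2 values {4, 8}; by pigeonhole those values go to them, so strike 4, 8 from y_2, y_3, y_5.
So y_5 = 6.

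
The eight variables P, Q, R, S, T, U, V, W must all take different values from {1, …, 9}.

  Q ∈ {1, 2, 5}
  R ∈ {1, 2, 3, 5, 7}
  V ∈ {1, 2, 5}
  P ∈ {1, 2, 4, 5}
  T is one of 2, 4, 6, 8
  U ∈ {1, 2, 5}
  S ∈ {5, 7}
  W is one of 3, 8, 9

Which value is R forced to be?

3

Q, U, V between them cover only {1, 2, 5} — a naked triple. Remove those values from P, R, S, T.
P's domain is down to {4}, so P = 4. Eliminate 4 elsewhere: T.
S's domain is down to {7}, so S = 7. Strike 7 from R.
So R = 3.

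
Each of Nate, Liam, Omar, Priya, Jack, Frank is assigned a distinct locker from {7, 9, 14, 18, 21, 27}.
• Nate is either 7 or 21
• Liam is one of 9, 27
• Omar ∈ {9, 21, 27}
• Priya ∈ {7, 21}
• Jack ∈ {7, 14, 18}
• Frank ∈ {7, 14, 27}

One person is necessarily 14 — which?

Frank

The 6 variables together cover exactly {7, 9, 14, 18, 21, 27} — 6 values for 6 variables — and 18 appears only in Jack's list, so Jack = 18.
The 5 still-open variables together cover exactly {7, 9, 14, 21, 27} — 5 values for 5 variables — and 14 appears only in Frank's list, so Frank = 14.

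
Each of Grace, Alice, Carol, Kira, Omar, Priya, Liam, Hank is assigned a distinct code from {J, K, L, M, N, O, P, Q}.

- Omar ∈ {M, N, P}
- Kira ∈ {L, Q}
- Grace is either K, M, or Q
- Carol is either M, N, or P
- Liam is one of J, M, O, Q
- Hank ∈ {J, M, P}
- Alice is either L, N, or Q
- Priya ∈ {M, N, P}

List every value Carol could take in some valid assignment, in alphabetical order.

Among the 8 variables, K fits only Grace (and all 8 values in {J, K, L, M, N, O, P, Q} must be used), so Grace = K.
The 7 still-open variables together cover exactly {J, L, M, N, O, P, Q} — 7 values for 7 variables — and O appears only in Liam's list, so Liam = O.
The 6 still-open variables together cover exactly {J, L, M, N, P, Q} — 6 values for 6 variables — and J appears only in Hank's list, so Hank = J.
Carol, Omar, Priya share exactly the 3 values {M, N, P}; by pigeonhole those values go to them, so strike M, N, P from Alice.
No further eliminations apply; Carol can still be any of M, N, P.

M, N, P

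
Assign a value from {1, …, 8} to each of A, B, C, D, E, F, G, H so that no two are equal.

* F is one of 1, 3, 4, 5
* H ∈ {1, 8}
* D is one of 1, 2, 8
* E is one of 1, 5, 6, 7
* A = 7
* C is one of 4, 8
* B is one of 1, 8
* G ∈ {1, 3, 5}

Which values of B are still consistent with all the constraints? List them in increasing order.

A has just one choice, so A = 7. Eliminate 7 elsewhere: E.
The 7 still-open variables draw from only 7 values {1, 2, 3, 4, 5, 6, 8}, so each is used; only D can be 2, hence D = 2.
Among the 6 still-open variables, 6 fits only E (and all 6 values in {1, 3, 4, 5, 6, 8} must be used), so E = 6.
B and H between them cover only {1, 8} — a naked pair. Remove those values from C, F, G.
C must be 4 (only option left). Strike 4 from F.
No further eliminations apply; B can still be any of 1, 8.

1, 8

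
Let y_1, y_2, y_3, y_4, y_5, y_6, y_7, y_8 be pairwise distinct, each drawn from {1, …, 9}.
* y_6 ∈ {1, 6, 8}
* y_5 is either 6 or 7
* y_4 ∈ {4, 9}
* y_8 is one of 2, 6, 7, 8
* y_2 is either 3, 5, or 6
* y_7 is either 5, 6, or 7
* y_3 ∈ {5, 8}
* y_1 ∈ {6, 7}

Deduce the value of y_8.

2

y_1 and y_5 between them cover only {6, 7} — a naked pair. Remove those values from y_2, y_6, y_7, y_8.
y_7 must be 5 (only option left). Strike 5 from y_2, y_3.
y_2 has just one choice, so y_2 = 3.
y_3 has just one choice, so y_3 = 8. Eliminate 8 elsewhere: y_6, y_8.
So y_8 = 2.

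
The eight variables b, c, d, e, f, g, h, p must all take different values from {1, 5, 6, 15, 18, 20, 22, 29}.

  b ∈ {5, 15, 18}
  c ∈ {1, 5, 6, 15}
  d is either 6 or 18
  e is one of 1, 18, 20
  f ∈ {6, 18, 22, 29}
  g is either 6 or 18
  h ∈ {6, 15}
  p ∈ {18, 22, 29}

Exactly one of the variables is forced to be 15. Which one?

h

The 8 variables together cover exactly {1, 5, 6, 15, 18, 20, 22, 29} — 8 values for 8 variables — and 20 appears only in e's list, so e = 20.
The 7 still-open variables together cover exactly {1, 5, 6, 15, 18, 22, 29} — 7 values for 7 variables — and 1 appears only in c's list, so c = 1.
The 6 still-open variables draw from only 6 values {5, 6, 15, 18, 22, 29}, so each is used; only b can be 5, hence b = 5.
The 5 still-open variables together cover exactly {6, 15, 18, 22, 29} — 5 values for 5 variables — and 15 appears only in h's list, so h = 15.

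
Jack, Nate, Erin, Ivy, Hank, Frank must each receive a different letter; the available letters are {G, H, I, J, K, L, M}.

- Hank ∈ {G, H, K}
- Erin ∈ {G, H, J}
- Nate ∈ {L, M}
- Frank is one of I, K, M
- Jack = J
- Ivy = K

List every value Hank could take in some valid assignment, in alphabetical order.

Jack has just one choice, so Jack = J. Eliminate J elsewhere: Erin.
That leaves Ivy = K. Eliminate K elsewhere: Hank, Frank.
No further eliminations apply; Hank can still be any of G, H.

G, H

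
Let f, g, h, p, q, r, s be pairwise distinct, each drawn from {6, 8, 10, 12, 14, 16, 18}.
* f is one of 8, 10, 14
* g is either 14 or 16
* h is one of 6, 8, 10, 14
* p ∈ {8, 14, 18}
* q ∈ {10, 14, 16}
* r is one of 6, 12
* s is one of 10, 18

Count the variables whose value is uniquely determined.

Among the 7 variables, 12 fits only r (and all 7 values in {6, 8, 10, 12, 14, 16, 18} must be used), so r = 12.
Among the 6 still-open variables, 6 fits only h (and all 6 values in {6, 8, 10, 14, 16, 18} must be used), so h = 6.
Determined: h=6, r=12. The other variables each still have more than one consistent value. That makes 2.

2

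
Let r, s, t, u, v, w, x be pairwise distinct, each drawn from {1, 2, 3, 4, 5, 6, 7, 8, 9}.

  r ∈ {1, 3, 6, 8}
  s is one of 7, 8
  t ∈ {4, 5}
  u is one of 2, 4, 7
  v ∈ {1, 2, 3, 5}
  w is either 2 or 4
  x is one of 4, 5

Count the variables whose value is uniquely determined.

3

The 2 variables t and x are confined to {4, 5}, which locks those values in; drop them from u, v, w.
That leaves w = 2. Remove 2 from u, v.
u's domain is down to {7}, so u = 7. Remove 7 from s.
s must be 8 (only option left). Strike 8 from r.
Determined: s=8, u=7, w=2. The other variables each still have more than one consistent value. That makes 3.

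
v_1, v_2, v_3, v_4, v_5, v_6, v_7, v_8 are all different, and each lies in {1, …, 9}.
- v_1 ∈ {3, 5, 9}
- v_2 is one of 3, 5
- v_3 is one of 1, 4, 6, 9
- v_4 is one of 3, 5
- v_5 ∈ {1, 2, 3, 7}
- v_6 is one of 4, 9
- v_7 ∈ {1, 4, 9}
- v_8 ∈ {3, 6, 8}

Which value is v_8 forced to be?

8

v_2 and v_4 share exactly the 2 values {3, 5}; by pigeonhole those values go to them, so strike 3, 5 from v_1, v_5, v_8.
That leaves v_1 = 9. So v_3, v_6, v_7 can't be 9.
v_6's domain is down to {4}, so v_6 = 4. Eliminate 4 elsewhere: v_3, v_7.
v_7 must be 1 (only option left). Eliminate 1 elsewhere: v_3, v_5.
v_3's domain is down to {6}, so v_3 = 6. Remove 6 from v_8.
So v_8 = 8.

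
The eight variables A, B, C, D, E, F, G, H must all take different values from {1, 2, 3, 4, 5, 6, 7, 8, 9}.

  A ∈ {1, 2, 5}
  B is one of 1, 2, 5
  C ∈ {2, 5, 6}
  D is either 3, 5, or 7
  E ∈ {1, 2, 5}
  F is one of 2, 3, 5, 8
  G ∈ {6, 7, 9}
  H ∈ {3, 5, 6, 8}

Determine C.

6

The 8 variables together cover exactly {1, 2, 3, 5, 6, 7, 8, 9} — 8 values for 8 variables — and 9 appears only in G's list, so G = 9.
Among the 7 still-open variables, 7 fits only D (and all 7 values in {1, 2, 3, 5, 6, 7, 8} must be used), so D = 7.
A, B, E share exactly the 3 values {1, 2, 5}; by pigeonhole those values go to them, so strike 1, 2, 5 from C, F, H.
So C = 6.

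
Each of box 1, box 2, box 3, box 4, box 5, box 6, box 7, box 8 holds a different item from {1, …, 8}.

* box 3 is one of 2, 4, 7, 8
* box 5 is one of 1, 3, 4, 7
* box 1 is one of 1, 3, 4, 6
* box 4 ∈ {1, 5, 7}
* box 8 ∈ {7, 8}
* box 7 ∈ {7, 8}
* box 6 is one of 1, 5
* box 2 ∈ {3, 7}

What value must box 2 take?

3

The 8 variables together cover exactly {1, 2, 3, 4, 5, 6, 7, 8} — 8 values for 8 variables — and 2 appears only in box 3's list, so box 3 = 2.
The 7 still-open variables draw from only 7 values {1, 3, 4, 5, 6, 7, 8}, so each is used; only box 1 can be 6, hence box 1 = 6.
Among the 6 still-open variables, 4 fits only box 5 (and all 6 values in {1, 3, 4, 5, 7, 8} must be used), so box 5 = 4.
Among the 5 still-open variables, 3 fits only box 2 (and all 5 values in {1, 3, 5, 7, 8} must be used), so box 2 = 3.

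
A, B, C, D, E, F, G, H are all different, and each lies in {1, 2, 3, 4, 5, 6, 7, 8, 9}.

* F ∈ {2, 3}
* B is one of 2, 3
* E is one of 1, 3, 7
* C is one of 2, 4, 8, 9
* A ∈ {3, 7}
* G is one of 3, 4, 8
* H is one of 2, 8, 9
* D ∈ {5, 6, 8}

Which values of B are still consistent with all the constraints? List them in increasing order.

2, 3

B and F between them cover only {2, 3} — a naked pair. Remove those values from A, C, E, G, H.
A's domain is down to {7}, so A = 7. So E can't be 7.
E must be 1 (only option left).
C, G, H share exactly the 3 values {4, 8, 9}; by pigeonhole those values go to them, so strike 4, 8, 9 from D.
No further eliminations apply; B can still be any of 2, 3.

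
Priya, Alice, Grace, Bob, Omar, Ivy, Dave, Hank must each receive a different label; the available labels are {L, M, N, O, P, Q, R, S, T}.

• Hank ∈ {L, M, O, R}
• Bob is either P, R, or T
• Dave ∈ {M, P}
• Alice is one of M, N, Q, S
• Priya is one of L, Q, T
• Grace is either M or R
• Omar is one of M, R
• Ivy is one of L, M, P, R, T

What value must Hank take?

O

Grace and Omar share exactly the 2 values {M, R}; by pigeonhole those values go to them, so strike M, R from Alice, Bob, Ivy, Dave, Hank.
Dave must be P (only option left). So Bob, Ivy can't be P.
Bob has just one choice, so Bob = T. Strike T from Priya, Ivy.
Ivy's domain is down to {L}, so Ivy = L. Eliminate L elsewhere: Priya, Hank.
So Hank = O.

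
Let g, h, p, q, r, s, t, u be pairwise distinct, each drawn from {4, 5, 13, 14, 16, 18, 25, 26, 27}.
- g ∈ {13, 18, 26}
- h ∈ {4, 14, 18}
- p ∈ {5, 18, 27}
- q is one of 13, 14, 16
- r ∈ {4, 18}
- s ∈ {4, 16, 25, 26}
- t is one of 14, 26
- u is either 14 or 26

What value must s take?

t and u between them cover only {14, 26} — a naked pair. Remove those values from g, h, q, s.
The 2 variables h and r are confined to {4, 18}, which locks those values in; drop them from g, p, s.
g must be 13 (only option left). Remove 13 from q.
q has just one choice, so q = 16. Strike 16 from s.
So s = 25.

25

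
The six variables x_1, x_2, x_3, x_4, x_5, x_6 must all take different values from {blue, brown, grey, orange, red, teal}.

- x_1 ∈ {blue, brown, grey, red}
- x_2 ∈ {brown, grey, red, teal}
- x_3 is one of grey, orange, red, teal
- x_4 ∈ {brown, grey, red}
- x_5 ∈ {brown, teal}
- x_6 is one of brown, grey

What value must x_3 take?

The 6 variables together cover exactly {blue, brown, grey, orange, red, teal} — 6 values for 6 variables — and blue appears only in x_1's list, so x_1 = blue.
Among the 5 still-open variables, orange fits only x_3 (and all 5 values in {brown, grey, orange, red, teal} must be used), so x_3 = orange.

orange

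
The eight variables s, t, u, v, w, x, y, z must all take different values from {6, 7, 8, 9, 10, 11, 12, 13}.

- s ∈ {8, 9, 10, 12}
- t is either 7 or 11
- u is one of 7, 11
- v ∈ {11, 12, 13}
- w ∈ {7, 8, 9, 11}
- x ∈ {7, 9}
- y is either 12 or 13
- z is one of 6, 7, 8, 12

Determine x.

9

Among the 8 variables, 6 fits only z (and all 8 values in {6, 7, 8, 9, 10, 11, 12, 13} must be used), so z = 6.
The 7 still-open variables draw from only 7 values {7, 8, 9, 10, 11, 12, 13}, so each is used; only s can be 10, hence s = 10.
The 6 still-open variables together cover exactly {7, 8, 9, 11, 12, 13} — 6 values for 6 variables — and 8 appears only in w's list, so w = 8.
The 5 still-open variables together cover exactly {7, 9, 11, 12, 13} — 5 values for 5 variables — and 9 appears only in x's list, so x = 9.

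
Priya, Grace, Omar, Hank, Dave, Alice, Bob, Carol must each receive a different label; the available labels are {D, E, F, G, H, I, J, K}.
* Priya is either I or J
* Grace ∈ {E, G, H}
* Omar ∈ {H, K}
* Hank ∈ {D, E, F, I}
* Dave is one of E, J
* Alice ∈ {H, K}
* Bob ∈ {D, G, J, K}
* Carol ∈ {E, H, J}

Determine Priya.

Among the 8 variables, F fits only Hank (and all 8 values in {D, E, F, G, H, I, J, K} must be used), so Hank = F.
The 7 still-open variables together cover exactly {D, E, G, H, I, J, K} — 7 values for 7 variables — and D appears only in Bob's list, so Bob = D.
Among the 6 still-open variables, G fits only Grace (and all 6 values in {E, G, H, I, J, K} must be used), so Grace = G.
The 5 still-open variables together cover exactly {E, H, I, J, K} — 5 values for 5 variables — and I appears only in Priya's list, so Priya = I.

I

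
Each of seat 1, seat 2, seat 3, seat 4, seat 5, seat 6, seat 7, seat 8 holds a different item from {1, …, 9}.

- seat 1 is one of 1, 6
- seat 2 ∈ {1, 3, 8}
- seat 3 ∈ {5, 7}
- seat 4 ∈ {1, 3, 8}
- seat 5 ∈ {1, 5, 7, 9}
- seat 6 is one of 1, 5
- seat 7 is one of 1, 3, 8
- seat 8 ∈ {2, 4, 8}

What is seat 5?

seat 2, seat 4, seat 7 share exactly the 3 values {1, 3, 8}; by pigeonhole those values go to them, so strike 1, 3, 8 from seat 1, seat 5, seat 6, seat 8.
seat 1 has just one choice, so seat 1 = 6.
seat 6's domain is down to {5}, so seat 6 = 5. Remove 5 from seat 3, seat 5.
That leaves seat 3 = 7. Strike 7 from seat 5.
So seat 5 = 9.

9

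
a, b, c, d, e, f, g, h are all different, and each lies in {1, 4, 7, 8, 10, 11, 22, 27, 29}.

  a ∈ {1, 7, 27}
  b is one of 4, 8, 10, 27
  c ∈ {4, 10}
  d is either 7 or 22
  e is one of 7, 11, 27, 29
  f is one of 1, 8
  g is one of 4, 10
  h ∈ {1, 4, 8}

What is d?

c and g between them cover only {4, 10} — a naked pair. Remove those values from b, h.
f and h between them cover only {1, 8} — a naked pair. Remove those values from a, b.
b's domain is down to {27}, so b = 27. Strike 27 from a, e.
a must be 7 (only option left). Strike 7 from d, e.
So d = 22.

22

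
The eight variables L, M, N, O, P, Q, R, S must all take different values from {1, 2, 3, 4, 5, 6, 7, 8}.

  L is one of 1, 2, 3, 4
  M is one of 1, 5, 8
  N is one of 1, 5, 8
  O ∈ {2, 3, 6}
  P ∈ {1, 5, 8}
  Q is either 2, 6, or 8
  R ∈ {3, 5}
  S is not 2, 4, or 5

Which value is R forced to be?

3

Among the 8 variables, 4 fits only L (and all 8 values in {1, 2, 3, 4, 5, 6, 7, 8} must be used), so L = 4.
Among the 7 still-open variables, 7 fits only S (and all 7 values in {1, 2, 3, 5, 6, 7, 8} must be used), so S = 7.
M, N, P between them cover only {1, 5, 8} — a naked triple. Remove those values from Q, R.
So R = 3.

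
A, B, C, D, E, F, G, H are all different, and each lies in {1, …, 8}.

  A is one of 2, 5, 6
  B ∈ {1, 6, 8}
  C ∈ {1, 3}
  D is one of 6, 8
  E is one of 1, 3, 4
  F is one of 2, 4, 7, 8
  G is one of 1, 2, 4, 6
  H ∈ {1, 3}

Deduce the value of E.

The 8 variables draw from only 8 values {1, 2, 3, 4, 5, 6, 7, 8}, so each is used; only A can be 5, hence A = 5.
Among the 7 still-open variables, 7 fits only F (and all 7 values in {1, 2, 3, 4, 6, 7, 8} must be used), so F = 7.
Among the 6 still-open variables, 2 fits only G (and all 6 values in {1, 2, 3, 4, 6, 8} must be used), so G = 2.
The 5 still-open variables together cover exactly {1, 3, 4, 6, 8} — 5 values for 5 variables — and 4 appears only in E's list, so E = 4.

4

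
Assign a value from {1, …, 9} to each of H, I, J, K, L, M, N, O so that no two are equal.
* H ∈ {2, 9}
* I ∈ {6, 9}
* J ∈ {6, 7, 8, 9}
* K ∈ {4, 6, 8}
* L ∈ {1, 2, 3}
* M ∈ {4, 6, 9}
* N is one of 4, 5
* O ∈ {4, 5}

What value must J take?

The 2 variables N and O are confined to {4, 5}, which locks those values in; drop them from K, M.
The 2 variables I and M are confined to {6, 9}, which locks those values in; drop them from H, J, K.
H has just one choice, so H = 2. Strike 2 from L.
That leaves K = 8. Strike 8 from J.
So J = 7.

7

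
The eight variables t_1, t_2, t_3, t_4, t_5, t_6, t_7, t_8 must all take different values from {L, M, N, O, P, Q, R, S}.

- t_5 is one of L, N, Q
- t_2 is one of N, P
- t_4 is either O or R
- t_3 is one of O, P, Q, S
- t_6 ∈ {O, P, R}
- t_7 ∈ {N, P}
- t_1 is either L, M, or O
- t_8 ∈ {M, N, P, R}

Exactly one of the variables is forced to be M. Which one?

t_8

The 8 variables together cover exactly {L, M, N, O, P, Q, R, S} — 8 values for 8 variables — and S appears only in t_3's list, so t_3 = S.
Among the 7 still-open variables, Q fits only t_5 (and all 7 values in {L, M, N, O, P, Q, R} must be used), so t_5 = Q.
The 6 still-open variables together cover exactly {L, M, N, O, P, R} — 6 values for 6 variables — and L appears only in t_1's list, so t_1 = L.
Among the 5 still-open variables, M fits only t_8 (and all 5 values in {M, N, O, P, R} must be used), so t_8 = M.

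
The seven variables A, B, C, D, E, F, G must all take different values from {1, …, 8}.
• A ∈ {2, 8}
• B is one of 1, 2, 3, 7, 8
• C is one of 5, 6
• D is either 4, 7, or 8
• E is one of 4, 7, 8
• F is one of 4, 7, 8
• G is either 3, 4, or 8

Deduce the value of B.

1

D, E, F between them cover only {4, 7, 8} — a naked triple. Remove those values from A, B, G.
A must be 2 (only option left). So B can't be 2.
G's domain is down to {3}, so G = 3. Eliminate 3 elsewhere: B.
So B = 1.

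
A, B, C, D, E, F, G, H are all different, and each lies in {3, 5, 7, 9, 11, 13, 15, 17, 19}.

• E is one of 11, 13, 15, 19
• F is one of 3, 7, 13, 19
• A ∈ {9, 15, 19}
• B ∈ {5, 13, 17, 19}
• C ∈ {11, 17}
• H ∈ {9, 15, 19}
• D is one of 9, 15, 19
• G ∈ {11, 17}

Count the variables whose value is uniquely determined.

C and G share exactly the 2 values {11, 17}; by pigeonhole those values go to them, so strike 11, 17 from B, E.
A, D, H share exactly the 3 values {9, 15, 19}; by pigeonhole those values go to them, so strike 9, 15, 19 from B, E, F.
E's domain is down to {13}, so E = 13. Strike 13 from B, F.
B must be 5 (only option left).
Determined: B=5, E=13. The other variables each still have more than one consistent value. That makes 2.

2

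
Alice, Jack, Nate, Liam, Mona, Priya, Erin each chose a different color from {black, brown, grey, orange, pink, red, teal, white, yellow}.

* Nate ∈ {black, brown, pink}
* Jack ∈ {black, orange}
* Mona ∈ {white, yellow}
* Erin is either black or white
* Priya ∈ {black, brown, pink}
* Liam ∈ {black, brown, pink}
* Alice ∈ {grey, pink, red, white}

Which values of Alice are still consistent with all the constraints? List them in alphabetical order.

Nate, Liam, Priya between them cover only {black, brown, pink} — a naked triple. Remove those values from Alice, Jack, Erin.
Jack must be orange (only option left).
Erin's domain is down to {white}, so Erin = white. Remove white from Alice, Mona.
That leaves Mona = yellow.
No further eliminations apply; Alice can still be any of grey, red.

grey, red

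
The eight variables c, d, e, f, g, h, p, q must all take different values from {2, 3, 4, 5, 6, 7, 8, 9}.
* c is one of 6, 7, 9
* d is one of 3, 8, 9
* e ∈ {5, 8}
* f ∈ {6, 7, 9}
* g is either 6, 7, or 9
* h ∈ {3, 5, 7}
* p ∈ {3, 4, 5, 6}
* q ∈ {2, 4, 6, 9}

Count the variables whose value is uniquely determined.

The 8 variables together cover exactly {2, 3, 4, 5, 6, 7, 8, 9} — 8 values for 8 variables — and 2 appears only in q's list, so q = 2.
The 7 still-open variables together cover exactly {3, 4, 5, 6, 7, 8, 9} — 7 values for 7 variables — and 4 appears only in p's list, so p = 4.
c, f, g share exactly the 3 values {6, 7, 9}; by pigeonhole those values go to them, so strike 6, 7, 9 from d, h.
Determined: p=4, q=2. The other variables each still have more than one consistent value. That makes 2.

2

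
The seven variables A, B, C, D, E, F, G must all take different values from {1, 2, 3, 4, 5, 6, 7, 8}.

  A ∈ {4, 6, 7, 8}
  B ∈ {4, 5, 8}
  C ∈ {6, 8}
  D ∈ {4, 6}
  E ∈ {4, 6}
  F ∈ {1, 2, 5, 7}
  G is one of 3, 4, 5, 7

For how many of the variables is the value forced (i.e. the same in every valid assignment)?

D and E between them cover only {4, 6} — a naked pair. Remove those values from A, B, C, G.
C's domain is down to {8}, so C = 8. Remove 8 from A, B.
That leaves A = 7. So F, G can't be 7.
B's domain is down to {5}, so B = 5. Remove 5 from F, G.
That leaves G = 3.
Determined: A=7, B=5, C=8, G=3. The other variables each still have more than one consistent value. That makes 4.

4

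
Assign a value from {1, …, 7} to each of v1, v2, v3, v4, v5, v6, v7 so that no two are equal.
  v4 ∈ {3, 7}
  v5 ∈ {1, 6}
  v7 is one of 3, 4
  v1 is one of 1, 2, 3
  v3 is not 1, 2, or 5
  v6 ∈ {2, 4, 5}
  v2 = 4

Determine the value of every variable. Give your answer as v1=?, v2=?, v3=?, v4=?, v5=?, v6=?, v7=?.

v2 must be 4 (only option left). Strike 4 from v3, v6, v7.
That leaves v7 = 3. Remove 3 from v1, v3, v4.
v4 has just one choice, so v4 = 7. Remove 7 from v3.
That leaves v3 = 6. Remove 6 from v5.
v5 must be 1 (only option left). Eliminate 1 elsewhere: v1.
v1's domain is down to {2}, so v1 = 2. Strike 2 from v6.
v6's domain is down to {5}, so v6 = 5.

v1=2, v2=4, v3=6, v4=7, v5=1, v6=5, v7=3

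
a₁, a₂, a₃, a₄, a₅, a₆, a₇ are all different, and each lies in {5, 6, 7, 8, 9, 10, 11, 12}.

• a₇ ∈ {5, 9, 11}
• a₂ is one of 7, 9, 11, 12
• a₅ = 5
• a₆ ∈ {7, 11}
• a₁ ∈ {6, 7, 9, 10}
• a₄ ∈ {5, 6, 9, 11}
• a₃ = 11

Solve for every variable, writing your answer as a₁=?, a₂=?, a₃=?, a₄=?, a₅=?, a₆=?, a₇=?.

a₃ has just one choice, so a₃ = 11. Remove 11 from a₂, a₄, a₆, a₇.
a₅'s domain is down to {5}, so a₅ = 5. Remove 5 from a₄, a₇.
a₆ must be 7 (only option left). Strike 7 from a₁, a₂.
a₇'s domain is down to {9}, so a₇ = 9. Strike 9 from a₁, a₂, a₄.
That leaves a₂ = 12.
That leaves a₄ = 6. So a₁ can't be 6.
That leaves a₁ = 10.

a₁=10, a₂=12, a₃=11, a₄=6, a₅=5, a₆=7, a₇=9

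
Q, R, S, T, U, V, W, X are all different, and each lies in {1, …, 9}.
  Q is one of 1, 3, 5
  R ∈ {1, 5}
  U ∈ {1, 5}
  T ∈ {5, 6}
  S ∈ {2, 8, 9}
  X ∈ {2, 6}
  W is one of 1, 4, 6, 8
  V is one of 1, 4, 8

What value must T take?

6

Among the 8 variables, 3 fits only Q (and all 8 values in {1, 2, 3, 4, 5, 6, 8, 9} must be used), so Q = 3.
The 7 still-open variables draw from only 7 values {1, 2, 4, 5, 6, 8, 9}, so each is used; only S can be 9, hence S = 9.
The 6 still-open variables draw from only 6 values {1, 2, 4, 5, 6, 8}, so each is used; only X can be 2, hence X = 2.
R and U share exactly the 2 values {1, 5}; by pigeonhole those values go to them, so strike 1, 5 from T, V, W.
So T = 6.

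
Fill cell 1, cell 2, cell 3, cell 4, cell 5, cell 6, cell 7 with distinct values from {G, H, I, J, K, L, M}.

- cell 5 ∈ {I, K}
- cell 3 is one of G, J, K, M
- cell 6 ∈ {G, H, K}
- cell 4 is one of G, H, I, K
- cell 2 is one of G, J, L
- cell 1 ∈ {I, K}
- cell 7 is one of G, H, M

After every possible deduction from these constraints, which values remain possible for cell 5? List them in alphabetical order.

The 7 variables together cover exactly {G, H, I, J, K, L, M} — 7 values for 7 variables — and L appears only in cell 2's list, so cell 2 = L.
The 6 still-open variables draw from only 6 values {G, H, I, J, K, M}, so each is used; only cell 3 can be J, hence cell 3 = J.
The 5 still-open variables draw from only 5 values {G, H, I, K, M}, so each is used; only cell 7 can be M, hence cell 7 = M.
cell 1 and cell 5 between them cover only {I, K} — a naked pair. Remove those values from cell 4, cell 6.
No further eliminations apply; cell 5 can still be any of I, K.

I, K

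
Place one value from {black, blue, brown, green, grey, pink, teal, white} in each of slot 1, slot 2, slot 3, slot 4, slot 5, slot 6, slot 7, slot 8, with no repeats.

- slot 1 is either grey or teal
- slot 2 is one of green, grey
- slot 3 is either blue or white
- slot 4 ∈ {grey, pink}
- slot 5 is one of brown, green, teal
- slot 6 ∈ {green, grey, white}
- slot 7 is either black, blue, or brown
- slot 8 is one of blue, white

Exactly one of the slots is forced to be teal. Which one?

slot 1

Among the 8 variables, black fits only slot 7 (and all 8 values in {black, blue, brown, green, grey, pink, teal, white} must be used), so slot 7 = black.
The 7 still-open variables draw from only 7 values {blue, brown, green, grey, pink, teal, white}, so each is used; only slot 5 can be brown, hence slot 5 = brown.
The 6 still-open variables together cover exactly {blue, green, grey, pink, teal, white} — 6 values for 6 variables — and pink appears only in slot 4's list, so slot 4 = pink.
The 5 still-open variables together cover exactly {blue, green, grey, teal, white} — 5 values for 5 variables — and teal appears only in slot 1's list, so slot 1 = teal.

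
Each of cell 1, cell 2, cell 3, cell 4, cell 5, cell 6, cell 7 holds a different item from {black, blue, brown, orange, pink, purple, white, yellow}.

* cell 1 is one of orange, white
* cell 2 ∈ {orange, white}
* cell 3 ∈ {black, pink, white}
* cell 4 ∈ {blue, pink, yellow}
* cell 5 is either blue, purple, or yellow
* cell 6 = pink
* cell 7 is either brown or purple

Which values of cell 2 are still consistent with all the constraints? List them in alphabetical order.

cell 6 has just one choice, so cell 6 = pink. So cell 3, cell 4 can't be pink.
cell 1 and cell 2 between them cover only {orange, white} — a naked pair. Remove those values from cell 3.
cell 3 has just one choice, so cell 3 = black.
No further eliminations apply; cell 2 can still be any of orange, white.

orange, white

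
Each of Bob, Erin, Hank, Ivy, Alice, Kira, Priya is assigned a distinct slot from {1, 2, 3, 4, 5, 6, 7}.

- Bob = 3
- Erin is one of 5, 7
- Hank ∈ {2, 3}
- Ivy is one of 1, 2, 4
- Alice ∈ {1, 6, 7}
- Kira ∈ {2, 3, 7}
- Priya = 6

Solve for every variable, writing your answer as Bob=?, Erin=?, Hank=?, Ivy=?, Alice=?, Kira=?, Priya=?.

Bob=3, Erin=5, Hank=2, Ivy=4, Alice=1, Kira=7, Priya=6

Bob has just one choice, so Bob = 3. So Hank, Kira can't be 3.
Hank's domain is down to {2}, so Hank = 2. Remove 2 from Ivy, Kira.
Kira must be 7 (only option left). So Erin, Alice can't be 7.
Priya's domain is down to {6}, so Priya = 6. Eliminate 6 elsewhere: Alice.
Erin must be 5 (only option left).
Alice must be 1 (only option left). Remove 1 from Ivy.
That leaves Ivy = 4.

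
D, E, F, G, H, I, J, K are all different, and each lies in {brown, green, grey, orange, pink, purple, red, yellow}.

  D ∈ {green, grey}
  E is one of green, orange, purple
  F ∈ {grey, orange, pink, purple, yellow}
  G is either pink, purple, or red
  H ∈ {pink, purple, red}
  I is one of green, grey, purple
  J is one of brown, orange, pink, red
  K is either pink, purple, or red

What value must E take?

Among the 8 variables, brown fits only J (and all 8 values in {brown, green, grey, orange, pink, purple, red, yellow} must be used), so J = brown.
The 7 still-open variables together cover exactly {green, grey, orange, pink, purple, red, yellow} — 7 values for 7 variables — and yellow appears only in F's list, so F = yellow.
The 6 still-open variables together cover exactly {green, grey, orange, pink, purple, red} — 6 values for 6 variables — and orange appears only in E's list, so E = orange.

orange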